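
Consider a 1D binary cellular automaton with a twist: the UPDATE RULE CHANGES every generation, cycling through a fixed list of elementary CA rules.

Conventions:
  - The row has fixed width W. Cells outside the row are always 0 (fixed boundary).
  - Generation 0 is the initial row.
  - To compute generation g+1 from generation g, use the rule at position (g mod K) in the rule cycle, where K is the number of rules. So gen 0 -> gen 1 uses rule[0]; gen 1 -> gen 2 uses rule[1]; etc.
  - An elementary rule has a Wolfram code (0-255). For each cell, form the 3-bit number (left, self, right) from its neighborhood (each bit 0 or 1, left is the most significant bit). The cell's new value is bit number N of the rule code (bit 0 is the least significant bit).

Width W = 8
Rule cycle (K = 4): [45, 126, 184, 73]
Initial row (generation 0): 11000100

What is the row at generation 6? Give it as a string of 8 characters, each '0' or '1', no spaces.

Answer: 11101111

Derivation:
Gen 0: 11000100
Gen 1 (rule 45): 10010101
Gen 2 (rule 126): 11111111
Gen 3 (rule 184): 11111110
Gen 4 (rule 73): 10000010
Gen 5 (rule 45): 10111010
Gen 6 (rule 126): 11101111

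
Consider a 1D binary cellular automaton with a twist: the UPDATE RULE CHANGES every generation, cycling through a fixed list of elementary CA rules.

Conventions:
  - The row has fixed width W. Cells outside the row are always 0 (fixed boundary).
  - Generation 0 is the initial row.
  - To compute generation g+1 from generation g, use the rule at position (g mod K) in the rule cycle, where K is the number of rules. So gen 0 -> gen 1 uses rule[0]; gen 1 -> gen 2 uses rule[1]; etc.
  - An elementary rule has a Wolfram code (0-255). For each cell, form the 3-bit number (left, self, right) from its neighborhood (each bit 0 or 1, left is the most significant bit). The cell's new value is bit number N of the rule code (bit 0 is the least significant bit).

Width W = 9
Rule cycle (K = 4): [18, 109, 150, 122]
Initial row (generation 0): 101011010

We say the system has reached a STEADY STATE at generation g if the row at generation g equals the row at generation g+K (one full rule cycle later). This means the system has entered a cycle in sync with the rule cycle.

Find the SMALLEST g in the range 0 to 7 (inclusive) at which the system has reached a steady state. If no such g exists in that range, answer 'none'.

Gen 0: 101011010
Gen 1 (rule 18): 000000001
Gen 2 (rule 109): 111111101
Gen 3 (rule 150): 011111001
Gen 4 (rule 122): 110001110
Gen 5 (rule 18): 001010001
Gen 6 (rule 109): 101110101
Gen 7 (rule 150): 100100101
Gen 8 (rule 122): 011011010
Gen 9 (rule 18): 100000001
Gen 10 (rule 109): 101111101
Gen 11 (rule 150): 100111001

Answer: none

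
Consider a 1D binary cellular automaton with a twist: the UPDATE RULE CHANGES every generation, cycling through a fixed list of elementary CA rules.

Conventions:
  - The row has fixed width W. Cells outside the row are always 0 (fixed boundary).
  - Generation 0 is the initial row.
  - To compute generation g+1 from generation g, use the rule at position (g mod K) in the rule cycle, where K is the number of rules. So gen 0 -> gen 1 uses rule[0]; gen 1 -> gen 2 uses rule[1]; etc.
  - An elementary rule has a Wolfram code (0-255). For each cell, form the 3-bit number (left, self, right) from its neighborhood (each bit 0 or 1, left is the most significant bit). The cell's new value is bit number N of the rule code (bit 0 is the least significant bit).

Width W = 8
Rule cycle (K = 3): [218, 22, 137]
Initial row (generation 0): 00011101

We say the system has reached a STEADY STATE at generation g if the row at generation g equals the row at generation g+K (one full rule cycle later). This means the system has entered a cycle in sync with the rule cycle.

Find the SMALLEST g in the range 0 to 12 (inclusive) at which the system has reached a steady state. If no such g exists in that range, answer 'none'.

Gen 0: 00011101
Gen 1 (rule 218): 00111100
Gen 2 (rule 22): 01000010
Gen 3 (rule 137): 00011000
Gen 4 (rule 218): 00111100
Gen 5 (rule 22): 01000010
Gen 6 (rule 137): 00011000
Gen 7 (rule 218): 00111100
Gen 8 (rule 22): 01000010
Gen 9 (rule 137): 00011000
Gen 10 (rule 218): 00111100
Gen 11 (rule 22): 01000010
Gen 12 (rule 137): 00011000
Gen 13 (rule 218): 00111100
Gen 14 (rule 22): 01000010
Gen 15 (rule 137): 00011000

Answer: 1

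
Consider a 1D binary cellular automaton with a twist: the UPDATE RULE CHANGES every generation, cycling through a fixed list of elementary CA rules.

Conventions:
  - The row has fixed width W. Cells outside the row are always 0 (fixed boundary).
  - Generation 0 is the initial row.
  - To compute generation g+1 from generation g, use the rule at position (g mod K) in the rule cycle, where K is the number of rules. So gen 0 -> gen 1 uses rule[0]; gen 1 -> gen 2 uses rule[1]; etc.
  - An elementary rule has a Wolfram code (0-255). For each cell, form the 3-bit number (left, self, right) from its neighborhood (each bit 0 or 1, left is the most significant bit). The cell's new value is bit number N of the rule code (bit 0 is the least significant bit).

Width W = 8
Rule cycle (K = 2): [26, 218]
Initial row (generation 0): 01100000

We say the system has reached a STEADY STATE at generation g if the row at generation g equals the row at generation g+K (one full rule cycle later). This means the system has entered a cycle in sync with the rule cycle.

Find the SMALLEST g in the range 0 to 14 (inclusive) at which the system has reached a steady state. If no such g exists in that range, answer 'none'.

Answer: 7

Derivation:
Gen 0: 01100000
Gen 1 (rule 26): 11010000
Gen 2 (rule 218): 11001000
Gen 3 (rule 26): 10110100
Gen 4 (rule 218): 00110010
Gen 5 (rule 26): 01101101
Gen 6 (rule 218): 11101100
Gen 7 (rule 26): 10001010
Gen 8 (rule 218): 01010001
Gen 9 (rule 26): 10001010
Gen 10 (rule 218): 01010001
Gen 11 (rule 26): 10001010
Gen 12 (rule 218): 01010001
Gen 13 (rule 26): 10001010
Gen 14 (rule 218): 01010001
Gen 15 (rule 26): 10001010
Gen 16 (rule 218): 01010001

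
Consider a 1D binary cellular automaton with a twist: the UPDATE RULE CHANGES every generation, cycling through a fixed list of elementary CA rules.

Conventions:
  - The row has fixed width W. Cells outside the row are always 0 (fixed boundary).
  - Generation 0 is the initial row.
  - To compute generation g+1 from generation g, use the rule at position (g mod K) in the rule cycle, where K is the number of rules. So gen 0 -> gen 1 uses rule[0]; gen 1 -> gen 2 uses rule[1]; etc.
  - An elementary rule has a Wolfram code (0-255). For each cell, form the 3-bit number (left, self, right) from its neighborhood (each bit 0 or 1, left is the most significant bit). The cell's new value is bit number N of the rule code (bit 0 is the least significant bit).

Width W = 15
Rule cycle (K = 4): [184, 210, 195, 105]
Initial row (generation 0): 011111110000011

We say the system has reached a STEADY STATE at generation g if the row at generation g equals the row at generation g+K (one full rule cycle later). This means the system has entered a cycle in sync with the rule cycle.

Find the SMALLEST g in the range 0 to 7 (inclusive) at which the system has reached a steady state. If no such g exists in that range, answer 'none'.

Answer: none

Derivation:
Gen 0: 011111110000011
Gen 1 (rule 184): 011111101000010
Gen 2 (rule 210): 101111100100101
Gen 3 (rule 195): 000111101001000
Gen 4 (rule 105): 110100110000011
Gen 5 (rule 184): 101010101000010
Gen 6 (rule 210): 000000000100101
Gen 7 (rule 195): 111111111001000
Gen 8 (rule 105): 100000001000011
Gen 9 (rule 184): 010000000100010
Gen 10 (rule 210): 101000001010101
Gen 11 (rule 195): 000011110000000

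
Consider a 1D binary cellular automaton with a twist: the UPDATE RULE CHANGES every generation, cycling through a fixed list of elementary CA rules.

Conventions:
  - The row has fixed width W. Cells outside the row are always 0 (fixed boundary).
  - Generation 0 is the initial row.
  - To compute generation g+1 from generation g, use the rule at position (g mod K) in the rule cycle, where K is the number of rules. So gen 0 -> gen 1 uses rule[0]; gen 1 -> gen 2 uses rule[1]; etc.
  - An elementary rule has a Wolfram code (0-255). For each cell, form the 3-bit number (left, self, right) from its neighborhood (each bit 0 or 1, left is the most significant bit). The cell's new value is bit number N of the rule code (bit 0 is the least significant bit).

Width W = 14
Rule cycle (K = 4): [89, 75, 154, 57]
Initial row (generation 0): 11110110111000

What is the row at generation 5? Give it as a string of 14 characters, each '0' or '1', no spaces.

Answer: 10111000001100

Derivation:
Gen 0: 11110110111000
Gen 1 (rule 89): 10010110101111
Gen 2 (rule 75): 00100110001001
Gen 3 (rule 154): 01011101010110
Gen 4 (rule 57): 00110010101101
Gen 5 (rule 89): 10111000001100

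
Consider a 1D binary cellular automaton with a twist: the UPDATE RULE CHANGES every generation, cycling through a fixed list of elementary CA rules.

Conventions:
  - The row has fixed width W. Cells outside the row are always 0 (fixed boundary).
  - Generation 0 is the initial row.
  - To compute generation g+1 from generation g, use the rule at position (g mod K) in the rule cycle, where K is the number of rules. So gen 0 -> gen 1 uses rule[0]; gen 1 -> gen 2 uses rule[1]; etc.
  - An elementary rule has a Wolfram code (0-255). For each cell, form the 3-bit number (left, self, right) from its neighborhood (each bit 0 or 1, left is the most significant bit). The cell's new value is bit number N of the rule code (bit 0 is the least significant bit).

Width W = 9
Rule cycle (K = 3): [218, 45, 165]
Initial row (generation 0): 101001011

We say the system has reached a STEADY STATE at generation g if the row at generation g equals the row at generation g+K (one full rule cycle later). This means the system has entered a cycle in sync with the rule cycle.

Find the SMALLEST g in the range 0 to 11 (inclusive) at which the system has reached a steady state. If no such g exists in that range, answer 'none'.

Gen 0: 101001011
Gen 1 (rule 218): 000110011
Gen 2 (rule 45): 110100010
Gen 3 (rule 165): 001101010
Gen 4 (rule 218): 011100001
Gen 5 (rule 45): 010001101
Gen 6 (rule 165): 010100011
Gen 7 (rule 218): 100010111
Gen 8 (rule 45): 101011100
Gen 9 (rule 165): 111101001
Gen 10 (rule 218): 111100110
Gen 11 (rule 45): 100000100
Gen 12 (rule 165): 101110101
Gen 13 (rule 218): 001110000
Gen 14 (rule 45): 101000111

Answer: none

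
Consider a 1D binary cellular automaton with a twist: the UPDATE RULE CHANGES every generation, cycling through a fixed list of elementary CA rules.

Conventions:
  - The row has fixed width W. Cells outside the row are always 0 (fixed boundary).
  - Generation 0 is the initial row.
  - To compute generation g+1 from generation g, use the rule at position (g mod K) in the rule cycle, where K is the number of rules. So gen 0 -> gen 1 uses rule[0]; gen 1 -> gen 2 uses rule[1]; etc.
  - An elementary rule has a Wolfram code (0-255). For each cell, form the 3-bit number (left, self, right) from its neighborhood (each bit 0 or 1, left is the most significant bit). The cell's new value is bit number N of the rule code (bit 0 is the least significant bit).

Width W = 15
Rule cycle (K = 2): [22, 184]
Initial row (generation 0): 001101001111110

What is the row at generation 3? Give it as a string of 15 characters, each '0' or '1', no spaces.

Gen 0: 001101001111110
Gen 1 (rule 22): 010001110000001
Gen 2 (rule 184): 001001101000000
Gen 3 (rule 22): 011110001100000

Answer: 011110001100000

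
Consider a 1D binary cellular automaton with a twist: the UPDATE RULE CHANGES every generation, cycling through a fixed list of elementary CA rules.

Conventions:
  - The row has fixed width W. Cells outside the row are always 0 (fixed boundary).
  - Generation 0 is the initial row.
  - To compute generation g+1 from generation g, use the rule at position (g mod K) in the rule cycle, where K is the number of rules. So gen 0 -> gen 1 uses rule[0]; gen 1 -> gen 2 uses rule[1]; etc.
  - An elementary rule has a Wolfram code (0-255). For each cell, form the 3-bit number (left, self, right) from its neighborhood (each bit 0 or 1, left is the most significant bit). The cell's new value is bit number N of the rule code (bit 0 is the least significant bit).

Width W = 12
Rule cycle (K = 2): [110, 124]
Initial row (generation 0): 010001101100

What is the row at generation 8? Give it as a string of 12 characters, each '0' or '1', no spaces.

Gen 0: 010001101100
Gen 1 (rule 110): 110011111100
Gen 2 (rule 124): 111010000110
Gen 3 (rule 110): 101110001110
Gen 4 (rule 124): 111011001011
Gen 5 (rule 110): 101111011111
Gen 6 (rule 124): 111001110001
Gen 7 (rule 110): 101011010011
Gen 8 (rule 124): 111111111011

Answer: 111111111011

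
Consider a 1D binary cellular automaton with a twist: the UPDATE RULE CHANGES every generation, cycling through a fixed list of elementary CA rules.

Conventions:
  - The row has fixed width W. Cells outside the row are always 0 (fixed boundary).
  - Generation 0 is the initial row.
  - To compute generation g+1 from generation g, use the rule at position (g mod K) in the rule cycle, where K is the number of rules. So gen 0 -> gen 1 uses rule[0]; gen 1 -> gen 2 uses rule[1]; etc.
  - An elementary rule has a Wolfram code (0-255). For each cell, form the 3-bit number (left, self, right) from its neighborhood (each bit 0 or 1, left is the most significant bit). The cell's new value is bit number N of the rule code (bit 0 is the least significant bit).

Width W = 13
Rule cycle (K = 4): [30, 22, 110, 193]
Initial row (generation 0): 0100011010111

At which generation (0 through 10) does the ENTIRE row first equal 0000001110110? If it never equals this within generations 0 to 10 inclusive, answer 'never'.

Gen 0: 0100011010111
Gen 1 (rule 30): 1110110010100
Gen 2 (rule 22): 0000001110110
Gen 3 (rule 110): 0000011011110
Gen 4 (rule 193): 1111001001110
Gen 5 (rule 30): 1000111111001
Gen 6 (rule 22): 1101000000111
Gen 7 (rule 110): 1111000001101
Gen 8 (rule 193): 0111011100100
Gen 9 (rule 30): 1100010011110
Gen 10 (rule 22): 0010111100001

Answer: 2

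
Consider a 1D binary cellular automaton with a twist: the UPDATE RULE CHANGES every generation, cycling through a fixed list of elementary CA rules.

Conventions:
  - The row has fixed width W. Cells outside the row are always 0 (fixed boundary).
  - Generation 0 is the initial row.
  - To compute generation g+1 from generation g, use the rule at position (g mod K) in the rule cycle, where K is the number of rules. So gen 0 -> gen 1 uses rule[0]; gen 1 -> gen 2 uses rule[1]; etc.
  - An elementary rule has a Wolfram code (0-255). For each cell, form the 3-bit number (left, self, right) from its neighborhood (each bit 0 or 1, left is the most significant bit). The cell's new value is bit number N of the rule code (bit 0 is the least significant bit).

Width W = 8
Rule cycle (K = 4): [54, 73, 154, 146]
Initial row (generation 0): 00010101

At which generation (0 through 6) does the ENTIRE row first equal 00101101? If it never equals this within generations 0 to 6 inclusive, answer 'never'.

Answer: 4

Derivation:
Gen 0: 00010101
Gen 1 (rule 54): 00111111
Gen 2 (rule 73): 10100001
Gen 3 (rule 154): 00010010
Gen 4 (rule 146): 00101101
Gen 5 (rule 54): 01110011
Gen 6 (rule 73): 01010011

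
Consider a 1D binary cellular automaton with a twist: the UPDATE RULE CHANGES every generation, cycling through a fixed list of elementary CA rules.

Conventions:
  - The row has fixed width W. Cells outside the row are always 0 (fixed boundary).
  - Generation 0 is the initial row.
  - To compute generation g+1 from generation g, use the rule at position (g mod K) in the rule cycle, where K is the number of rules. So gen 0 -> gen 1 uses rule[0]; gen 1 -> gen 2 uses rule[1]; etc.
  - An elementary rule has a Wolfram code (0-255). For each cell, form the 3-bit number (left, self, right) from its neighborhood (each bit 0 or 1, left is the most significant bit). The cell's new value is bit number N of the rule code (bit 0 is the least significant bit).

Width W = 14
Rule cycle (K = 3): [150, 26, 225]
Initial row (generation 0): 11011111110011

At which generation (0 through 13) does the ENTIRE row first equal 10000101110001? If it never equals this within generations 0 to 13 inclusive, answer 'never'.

Answer: never

Derivation:
Gen 0: 11011111110011
Gen 1 (rule 150): 00001111101100
Gen 2 (rule 26): 00011000001010
Gen 3 (rule 225): 11001011100100
Gen 4 (rule 150): 00111001011110
Gen 5 (rule 26): 01100110010001
Gen 6 (rule 225): 00100010000100
Gen 7 (rule 150): 01110111001110
Gen 8 (rule 26): 11000100111001
Gen 9 (rule 225): 01010000011000
Gen 10 (rule 150): 11011000100100
Gen 11 (rule 26): 10010101011010
Gen 12 (rule 225): 00001010101100
Gen 13 (rule 150): 00011010100010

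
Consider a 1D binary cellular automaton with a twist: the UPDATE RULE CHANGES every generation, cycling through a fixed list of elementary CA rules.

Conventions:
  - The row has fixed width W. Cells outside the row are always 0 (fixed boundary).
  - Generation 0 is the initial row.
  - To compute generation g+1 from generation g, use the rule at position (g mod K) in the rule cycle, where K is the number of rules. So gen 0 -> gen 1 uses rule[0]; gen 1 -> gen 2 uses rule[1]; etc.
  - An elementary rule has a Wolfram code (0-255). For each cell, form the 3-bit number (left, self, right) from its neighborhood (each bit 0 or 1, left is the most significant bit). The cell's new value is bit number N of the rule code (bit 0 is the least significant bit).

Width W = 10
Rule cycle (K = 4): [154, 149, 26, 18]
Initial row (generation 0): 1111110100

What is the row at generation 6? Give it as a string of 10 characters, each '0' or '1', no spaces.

Answer: 0111101111

Derivation:
Gen 0: 1111110100
Gen 1 (rule 154): 1111100010
Gen 2 (rule 149): 0111011011
Gen 3 (rule 26): 1100010010
Gen 4 (rule 18): 0010101101
Gen 5 (rule 154): 0100001000
Gen 6 (rule 149): 0111101111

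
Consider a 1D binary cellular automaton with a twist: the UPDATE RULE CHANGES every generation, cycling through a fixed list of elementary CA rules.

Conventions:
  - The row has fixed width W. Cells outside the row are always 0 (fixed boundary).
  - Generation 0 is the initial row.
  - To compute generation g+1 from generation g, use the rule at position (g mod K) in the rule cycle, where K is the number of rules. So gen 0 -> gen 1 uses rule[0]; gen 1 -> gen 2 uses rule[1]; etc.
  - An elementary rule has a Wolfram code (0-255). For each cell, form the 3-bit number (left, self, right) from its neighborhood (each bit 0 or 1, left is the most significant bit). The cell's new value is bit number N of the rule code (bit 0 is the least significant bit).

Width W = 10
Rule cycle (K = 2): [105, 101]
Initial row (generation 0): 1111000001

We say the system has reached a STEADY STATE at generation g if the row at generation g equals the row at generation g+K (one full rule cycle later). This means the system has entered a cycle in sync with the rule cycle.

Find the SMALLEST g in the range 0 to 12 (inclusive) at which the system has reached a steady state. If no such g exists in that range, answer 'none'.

Answer: none

Derivation:
Gen 0: 1111000001
Gen 1 (rule 105): 1001011100
Gen 2 (rule 101): 1001100101
Gen 3 (rule 105): 0001100010
Gen 4 (rule 101): 1100101010
Gen 5 (rule 105): 1100010100
Gen 6 (rule 101): 0101011101
Gen 7 (rule 105): 0010110110
Gen 8 (rule 101): 1011011010
Gen 9 (rule 105): 0111111100
Gen 10 (rule 101): 0000000101
Gen 11 (rule 105): 1111110010
Gen 12 (rule 101): 0000010010
Gen 13 (rule 105): 1111000000
Gen 14 (rule 101): 0001011111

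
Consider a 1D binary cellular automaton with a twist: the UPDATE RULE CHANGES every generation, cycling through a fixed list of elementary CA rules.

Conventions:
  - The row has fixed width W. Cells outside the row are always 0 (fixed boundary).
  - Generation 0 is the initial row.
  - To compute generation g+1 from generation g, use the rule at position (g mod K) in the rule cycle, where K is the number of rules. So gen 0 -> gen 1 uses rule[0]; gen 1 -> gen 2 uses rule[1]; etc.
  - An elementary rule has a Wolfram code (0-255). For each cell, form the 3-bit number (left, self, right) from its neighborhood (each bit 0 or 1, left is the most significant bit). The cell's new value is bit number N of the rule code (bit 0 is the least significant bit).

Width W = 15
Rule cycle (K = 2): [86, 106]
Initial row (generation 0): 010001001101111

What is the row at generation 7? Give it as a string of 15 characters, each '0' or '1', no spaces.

Answer: 110110011111011

Derivation:
Gen 0: 010001001101111
Gen 1 (rule 86): 111011110100001
Gen 2 (rule 106): 101110011000010
Gen 3 (rule 86): 100011101100111
Gen 4 (rule 106): 000110111101101
Gen 5 (rule 86): 001010000100101
Gen 6 (rule 106): 010100001001010
Gen 7 (rule 86): 110110011111011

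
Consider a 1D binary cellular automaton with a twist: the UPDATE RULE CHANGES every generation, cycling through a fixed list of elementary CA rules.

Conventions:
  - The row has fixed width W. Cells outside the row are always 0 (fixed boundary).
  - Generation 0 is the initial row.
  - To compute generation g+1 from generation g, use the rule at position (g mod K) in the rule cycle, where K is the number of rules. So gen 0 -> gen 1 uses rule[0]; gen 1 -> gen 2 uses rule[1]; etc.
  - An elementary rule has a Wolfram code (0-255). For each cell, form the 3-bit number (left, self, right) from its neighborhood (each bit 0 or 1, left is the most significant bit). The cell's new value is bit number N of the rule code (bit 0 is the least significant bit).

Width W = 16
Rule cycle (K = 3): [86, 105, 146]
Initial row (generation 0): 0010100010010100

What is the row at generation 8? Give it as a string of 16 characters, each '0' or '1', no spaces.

Answer: 1110001111000110

Derivation:
Gen 0: 0010100010010100
Gen 1 (rule 86): 0110110111110110
Gen 2 (rule 105): 0111111100011110
Gen 3 (rule 146): 1011111010101101
Gen 4 (rule 86): 1000001010100101
Gen 5 (rule 105): 0011100101000010
Gen 6 (rule 146): 0101011000100101
Gen 7 (rule 86): 1101001101111101
Gen 8 (rule 105): 1110001111000110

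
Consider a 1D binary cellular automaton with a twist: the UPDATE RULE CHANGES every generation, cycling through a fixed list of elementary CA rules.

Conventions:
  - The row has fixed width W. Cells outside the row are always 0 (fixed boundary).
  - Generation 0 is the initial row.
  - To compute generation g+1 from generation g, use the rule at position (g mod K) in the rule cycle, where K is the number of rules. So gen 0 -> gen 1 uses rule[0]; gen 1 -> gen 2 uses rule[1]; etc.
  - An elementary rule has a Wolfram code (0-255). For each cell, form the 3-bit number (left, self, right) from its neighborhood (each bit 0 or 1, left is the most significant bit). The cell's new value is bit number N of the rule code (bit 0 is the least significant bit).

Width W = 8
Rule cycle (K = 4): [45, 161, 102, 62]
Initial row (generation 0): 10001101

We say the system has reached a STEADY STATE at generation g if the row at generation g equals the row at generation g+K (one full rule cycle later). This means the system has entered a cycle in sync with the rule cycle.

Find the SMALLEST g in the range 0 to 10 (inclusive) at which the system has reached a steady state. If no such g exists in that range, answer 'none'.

Gen 0: 10001101
Gen 1 (rule 45): 10101011
Gen 2 (rule 161): 01010100
Gen 3 (rule 102): 11111100
Gen 4 (rule 62): 10000010
Gen 5 (rule 45): 10111010
Gen 6 (rule 161): 01010100
Gen 7 (rule 102): 11111100
Gen 8 (rule 62): 10000010
Gen 9 (rule 45): 10111010
Gen 10 (rule 161): 01010100
Gen 11 (rule 102): 11111100
Gen 12 (rule 62): 10000010
Gen 13 (rule 45): 10111010
Gen 14 (rule 161): 01010100

Answer: 2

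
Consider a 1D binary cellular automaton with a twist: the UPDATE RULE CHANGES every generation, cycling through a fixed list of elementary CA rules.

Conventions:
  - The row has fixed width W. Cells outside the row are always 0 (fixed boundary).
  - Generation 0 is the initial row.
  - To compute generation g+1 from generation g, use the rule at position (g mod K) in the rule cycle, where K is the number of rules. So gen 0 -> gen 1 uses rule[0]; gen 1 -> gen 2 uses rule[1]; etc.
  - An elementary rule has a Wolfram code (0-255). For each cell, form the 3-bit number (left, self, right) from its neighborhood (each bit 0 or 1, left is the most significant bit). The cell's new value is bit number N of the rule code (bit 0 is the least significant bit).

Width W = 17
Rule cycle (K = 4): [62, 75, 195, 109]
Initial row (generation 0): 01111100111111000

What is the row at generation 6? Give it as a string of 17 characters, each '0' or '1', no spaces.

Answer: 10000000101001010

Derivation:
Gen 0: 01111100111111000
Gen 1 (rule 62): 11000011100000100
Gen 2 (rule 75): 11011110101111001
Gen 3 (rule 195): 01001110000111010
Gen 4 (rule 109): 01001010110101110
Gen 5 (rule 62): 11111111101111001
Gen 6 (rule 75): 10000000101001010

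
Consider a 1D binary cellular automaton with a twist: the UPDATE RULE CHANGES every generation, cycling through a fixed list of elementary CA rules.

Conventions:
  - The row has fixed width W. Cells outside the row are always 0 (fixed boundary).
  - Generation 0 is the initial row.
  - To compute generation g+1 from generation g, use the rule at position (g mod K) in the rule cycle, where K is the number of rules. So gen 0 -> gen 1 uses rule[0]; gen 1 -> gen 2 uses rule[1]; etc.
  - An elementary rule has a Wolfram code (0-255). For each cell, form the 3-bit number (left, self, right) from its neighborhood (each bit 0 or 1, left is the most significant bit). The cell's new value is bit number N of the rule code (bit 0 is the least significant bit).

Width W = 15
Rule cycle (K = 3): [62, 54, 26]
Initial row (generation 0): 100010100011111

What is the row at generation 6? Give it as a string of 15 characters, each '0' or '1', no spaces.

Answer: 000010100101010

Derivation:
Gen 0: 100010100011111
Gen 1 (rule 62): 110111110110000
Gen 2 (rule 54): 001000001001000
Gen 3 (rule 26): 010100010110100
Gen 4 (rule 62): 111110111101110
Gen 5 (rule 54): 000001000010001
Gen 6 (rule 26): 000010100101010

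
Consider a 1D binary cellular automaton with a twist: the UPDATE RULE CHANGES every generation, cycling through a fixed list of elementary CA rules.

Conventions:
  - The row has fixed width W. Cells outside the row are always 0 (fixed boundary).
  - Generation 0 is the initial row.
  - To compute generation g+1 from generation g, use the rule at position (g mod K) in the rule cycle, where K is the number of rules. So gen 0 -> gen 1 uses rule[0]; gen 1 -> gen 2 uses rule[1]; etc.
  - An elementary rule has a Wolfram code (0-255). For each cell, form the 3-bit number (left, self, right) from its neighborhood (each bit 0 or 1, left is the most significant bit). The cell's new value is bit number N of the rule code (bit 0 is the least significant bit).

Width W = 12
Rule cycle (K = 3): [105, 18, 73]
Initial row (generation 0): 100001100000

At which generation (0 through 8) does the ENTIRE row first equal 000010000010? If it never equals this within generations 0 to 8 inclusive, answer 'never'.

Gen 0: 100001100000
Gen 1 (rule 105): 001101101111
Gen 2 (rule 18): 010000000000
Gen 3 (rule 73): 000111111111
Gen 4 (rule 105): 110100000001
Gen 5 (rule 18): 000010000010
Gen 6 (rule 73): 111000111000
Gen 7 (rule 105): 101010101011
Gen 8 (rule 18): 000000000000

Answer: 5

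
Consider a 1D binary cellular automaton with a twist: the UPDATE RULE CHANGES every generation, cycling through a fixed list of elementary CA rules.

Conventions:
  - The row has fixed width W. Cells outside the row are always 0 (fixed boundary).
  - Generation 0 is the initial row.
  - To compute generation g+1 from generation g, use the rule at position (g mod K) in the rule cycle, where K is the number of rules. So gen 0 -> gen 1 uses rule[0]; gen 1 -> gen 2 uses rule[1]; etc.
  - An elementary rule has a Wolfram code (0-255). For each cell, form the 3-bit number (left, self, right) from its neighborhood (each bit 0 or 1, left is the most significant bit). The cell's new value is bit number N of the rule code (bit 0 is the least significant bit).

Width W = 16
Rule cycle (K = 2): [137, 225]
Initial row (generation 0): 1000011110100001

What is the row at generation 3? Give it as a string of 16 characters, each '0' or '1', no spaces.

Gen 0: 1000011110100001
Gen 1 (rule 137): 0011011100001100
Gen 2 (rule 225): 1001101101100101
Gen 3 (rule 137): 0001001001000000

Answer: 0001001001000000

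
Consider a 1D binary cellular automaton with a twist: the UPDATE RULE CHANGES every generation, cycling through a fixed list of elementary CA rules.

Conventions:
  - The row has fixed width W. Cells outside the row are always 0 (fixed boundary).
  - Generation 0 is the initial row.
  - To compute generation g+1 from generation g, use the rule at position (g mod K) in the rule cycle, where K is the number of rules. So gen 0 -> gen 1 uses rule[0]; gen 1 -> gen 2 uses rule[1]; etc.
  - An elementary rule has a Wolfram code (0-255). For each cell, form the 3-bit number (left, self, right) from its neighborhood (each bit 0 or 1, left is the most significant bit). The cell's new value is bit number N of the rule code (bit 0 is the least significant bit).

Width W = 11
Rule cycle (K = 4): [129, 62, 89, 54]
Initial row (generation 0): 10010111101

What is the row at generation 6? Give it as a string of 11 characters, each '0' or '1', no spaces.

Gen 0: 10010111101
Gen 1 (rule 129): 00000011000
Gen 2 (rule 62): 00000110100
Gen 3 (rule 89): 11110110011
Gen 4 (rule 54): 00001001100
Gen 5 (rule 129): 11100000001
Gen 6 (rule 62): 10010000011

Answer: 10010000011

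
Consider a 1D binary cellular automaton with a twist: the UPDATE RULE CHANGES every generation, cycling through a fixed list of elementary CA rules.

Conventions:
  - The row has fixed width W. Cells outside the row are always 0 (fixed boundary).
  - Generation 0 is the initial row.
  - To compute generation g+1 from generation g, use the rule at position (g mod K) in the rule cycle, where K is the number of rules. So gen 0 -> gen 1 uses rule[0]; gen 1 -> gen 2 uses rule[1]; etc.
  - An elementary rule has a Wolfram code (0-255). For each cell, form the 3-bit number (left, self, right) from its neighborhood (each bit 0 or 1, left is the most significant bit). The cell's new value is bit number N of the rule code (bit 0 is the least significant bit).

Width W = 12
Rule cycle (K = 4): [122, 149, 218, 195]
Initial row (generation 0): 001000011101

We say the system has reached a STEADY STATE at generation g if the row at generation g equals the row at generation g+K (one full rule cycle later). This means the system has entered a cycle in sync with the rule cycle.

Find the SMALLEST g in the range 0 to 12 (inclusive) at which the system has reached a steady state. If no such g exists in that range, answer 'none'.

Gen 0: 001000011101
Gen 1 (rule 122): 010100110110
Gen 2 (rule 149): 010110000001
Gen 3 (rule 218): 100111000010
Gen 4 (rule 195): 001011011100
Gen 5 (rule 122): 010111110110
Gen 6 (rule 149): 010011100001
Gen 7 (rule 218): 101111110010
Gen 8 (rule 195): 000111110100
Gen 9 (rule 122): 001100011010
Gen 10 (rule 149): 100011000011
Gen 11 (rule 218): 010111100111
Gen 12 (rule 195): 100011101011
Gen 13 (rule 122): 010110110111
Gen 14 (rule 149): 010000000010
Gen 15 (rule 218): 101000000101
Gen 16 (rule 195): 000011111000

Answer: none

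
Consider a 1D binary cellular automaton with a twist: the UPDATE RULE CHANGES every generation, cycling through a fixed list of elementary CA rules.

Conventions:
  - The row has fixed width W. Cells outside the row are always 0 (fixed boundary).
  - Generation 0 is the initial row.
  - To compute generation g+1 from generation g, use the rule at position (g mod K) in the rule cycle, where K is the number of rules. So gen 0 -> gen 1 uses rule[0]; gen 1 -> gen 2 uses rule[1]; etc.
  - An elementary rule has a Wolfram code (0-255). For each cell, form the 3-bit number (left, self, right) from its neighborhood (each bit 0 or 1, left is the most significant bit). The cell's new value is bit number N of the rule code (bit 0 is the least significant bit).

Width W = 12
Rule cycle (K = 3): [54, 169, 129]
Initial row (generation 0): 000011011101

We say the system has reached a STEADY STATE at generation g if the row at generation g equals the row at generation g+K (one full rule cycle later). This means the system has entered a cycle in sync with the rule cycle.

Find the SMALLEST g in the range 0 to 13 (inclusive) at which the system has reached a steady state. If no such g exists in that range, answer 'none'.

Answer: none

Derivation:
Gen 0: 000011011101
Gen 1 (rule 54): 000100100011
Gen 2 (rule 169): 110000001010
Gen 3 (rule 129): 000111100000
Gen 4 (rule 54): 001000010000
Gen 5 (rule 169): 100011000111
Gen 6 (rule 129): 001000010010
Gen 7 (rule 54): 011100111111
Gen 8 (rule 169): 011000111110
Gen 9 (rule 129): 000010011100
Gen 10 (rule 54): 000111100010
Gen 11 (rule 169): 110111001000
Gen 12 (rule 129): 000010000011
Gen 13 (rule 54): 000111000100
Gen 14 (rule 169): 110110010001
Gen 15 (rule 129): 000000000100
Gen 16 (rule 54): 000000001110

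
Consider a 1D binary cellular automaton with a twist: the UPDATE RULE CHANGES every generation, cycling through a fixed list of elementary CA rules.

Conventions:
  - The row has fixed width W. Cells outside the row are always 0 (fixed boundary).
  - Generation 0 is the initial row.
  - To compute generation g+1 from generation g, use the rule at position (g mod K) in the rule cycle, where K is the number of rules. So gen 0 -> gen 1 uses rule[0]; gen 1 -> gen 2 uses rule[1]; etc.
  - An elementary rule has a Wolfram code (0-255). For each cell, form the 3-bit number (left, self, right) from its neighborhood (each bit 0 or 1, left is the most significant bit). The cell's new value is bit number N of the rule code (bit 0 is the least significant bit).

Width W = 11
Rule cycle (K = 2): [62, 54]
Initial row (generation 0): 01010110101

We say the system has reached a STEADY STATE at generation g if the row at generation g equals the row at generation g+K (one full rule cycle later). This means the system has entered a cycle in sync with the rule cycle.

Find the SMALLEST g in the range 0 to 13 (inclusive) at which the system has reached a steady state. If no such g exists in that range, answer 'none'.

Gen 0: 01010110101
Gen 1 (rule 62): 11111101111
Gen 2 (rule 54): 00000010000
Gen 3 (rule 62): 00000111000
Gen 4 (rule 54): 00001000100
Gen 5 (rule 62): 00011101110
Gen 6 (rule 54): 00100010001
Gen 7 (rule 62): 01110111011
Gen 8 (rule 54): 10001000100
Gen 9 (rule 62): 11011101110
Gen 10 (rule 54): 00100010001
Gen 11 (rule 62): 01110111011
Gen 12 (rule 54): 10001000100
Gen 13 (rule 62): 11011101110
Gen 14 (rule 54): 00100010001
Gen 15 (rule 62): 01110111011

Answer: none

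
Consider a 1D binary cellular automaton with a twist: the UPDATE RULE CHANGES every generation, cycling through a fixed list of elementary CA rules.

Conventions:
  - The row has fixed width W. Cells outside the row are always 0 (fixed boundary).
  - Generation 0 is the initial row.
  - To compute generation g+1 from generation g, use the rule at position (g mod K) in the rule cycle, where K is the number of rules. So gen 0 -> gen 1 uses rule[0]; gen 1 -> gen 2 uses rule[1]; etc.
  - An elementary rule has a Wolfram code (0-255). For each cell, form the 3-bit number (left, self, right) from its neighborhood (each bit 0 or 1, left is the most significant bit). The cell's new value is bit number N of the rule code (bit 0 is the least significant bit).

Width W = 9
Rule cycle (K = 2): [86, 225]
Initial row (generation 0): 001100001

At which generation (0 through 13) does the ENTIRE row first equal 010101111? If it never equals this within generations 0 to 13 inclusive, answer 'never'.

Gen 0: 001100001
Gen 1 (rule 86): 010110011
Gen 2 (rule 225): 001010001
Gen 3 (rule 86): 011011011
Gen 4 (rule 225): 001101101
Gen 5 (rule 86): 010100101
Gen 6 (rule 225): 001000010
Gen 7 (rule 86): 011100111
Gen 8 (rule 225): 001100011
Gen 9 (rule 86): 010110101
Gen 10 (rule 225): 001011010
Gen 11 (rule 86): 011001011
Gen 12 (rule 225): 001000101
Gen 13 (rule 86): 011101101

Answer: never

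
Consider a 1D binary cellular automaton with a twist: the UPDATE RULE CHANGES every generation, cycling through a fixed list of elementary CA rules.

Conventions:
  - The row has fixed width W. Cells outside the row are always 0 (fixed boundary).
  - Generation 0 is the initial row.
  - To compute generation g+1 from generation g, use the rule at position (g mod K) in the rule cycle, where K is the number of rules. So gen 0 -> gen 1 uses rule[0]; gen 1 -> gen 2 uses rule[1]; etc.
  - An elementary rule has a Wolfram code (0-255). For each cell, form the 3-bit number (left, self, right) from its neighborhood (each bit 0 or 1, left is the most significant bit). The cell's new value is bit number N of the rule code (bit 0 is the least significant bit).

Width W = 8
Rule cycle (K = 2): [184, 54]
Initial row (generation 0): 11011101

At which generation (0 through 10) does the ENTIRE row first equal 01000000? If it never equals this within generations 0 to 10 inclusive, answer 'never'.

Answer: never

Derivation:
Gen 0: 11011101
Gen 1 (rule 184): 10111010
Gen 2 (rule 54): 11000111
Gen 3 (rule 184): 10100110
Gen 4 (rule 54): 11111001
Gen 5 (rule 184): 11110100
Gen 6 (rule 54): 00001110
Gen 7 (rule 184): 00001101
Gen 8 (rule 54): 00010011
Gen 9 (rule 184): 00001010
Gen 10 (rule 54): 00011111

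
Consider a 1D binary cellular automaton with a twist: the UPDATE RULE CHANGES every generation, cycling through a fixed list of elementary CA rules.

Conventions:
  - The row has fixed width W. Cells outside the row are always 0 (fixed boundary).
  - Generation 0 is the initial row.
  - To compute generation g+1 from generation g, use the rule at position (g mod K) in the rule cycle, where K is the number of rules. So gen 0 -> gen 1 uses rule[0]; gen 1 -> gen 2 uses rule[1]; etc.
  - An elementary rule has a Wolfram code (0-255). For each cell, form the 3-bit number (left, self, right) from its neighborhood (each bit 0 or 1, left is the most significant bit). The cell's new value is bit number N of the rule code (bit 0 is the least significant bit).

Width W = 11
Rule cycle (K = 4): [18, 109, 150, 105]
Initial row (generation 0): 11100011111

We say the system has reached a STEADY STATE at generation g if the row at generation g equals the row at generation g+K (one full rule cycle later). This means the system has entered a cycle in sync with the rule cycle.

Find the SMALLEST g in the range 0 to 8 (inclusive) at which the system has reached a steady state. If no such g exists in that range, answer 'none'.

Answer: none

Derivation:
Gen 0: 11100011111
Gen 1 (rule 18): 00010100000
Gen 2 (rule 109): 11011101111
Gen 3 (rule 150): 00001000110
Gen 4 (rule 105): 11100010110
Gen 5 (rule 18): 00010100001
Gen 6 (rule 109): 11011101101
Gen 7 (rule 150): 00001000001
Gen 8 (rule 105): 11100011100
Gen 9 (rule 18): 00010100010
Gen 10 (rule 109): 11011101010
Gen 11 (rule 150): 00001001011
Gen 12 (rule 105): 11100000111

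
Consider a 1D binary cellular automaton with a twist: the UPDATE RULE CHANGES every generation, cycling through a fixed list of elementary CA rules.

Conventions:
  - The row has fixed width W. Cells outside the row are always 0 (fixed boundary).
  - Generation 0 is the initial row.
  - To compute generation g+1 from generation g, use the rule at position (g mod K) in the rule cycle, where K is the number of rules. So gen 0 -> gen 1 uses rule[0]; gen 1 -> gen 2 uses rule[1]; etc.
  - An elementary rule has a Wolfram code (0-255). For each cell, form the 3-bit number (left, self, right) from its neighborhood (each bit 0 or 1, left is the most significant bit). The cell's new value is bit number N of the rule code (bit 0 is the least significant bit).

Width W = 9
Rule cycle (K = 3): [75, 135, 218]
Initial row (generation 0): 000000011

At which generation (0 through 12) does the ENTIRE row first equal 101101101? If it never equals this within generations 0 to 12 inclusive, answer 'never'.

Answer: never

Derivation:
Gen 0: 000000011
Gen 1 (rule 75): 111111111
Gen 2 (rule 135): 011111110
Gen 3 (rule 218): 111111111
Gen 4 (rule 75): 100000001
Gen 5 (rule 135): 101111111
Gen 6 (rule 218): 001111111
Gen 7 (rule 75): 111000001
Gen 8 (rule 135): 010011111
Gen 9 (rule 218): 101111111
Gen 10 (rule 75): 001000001
Gen 11 (rule 135): 111011111
Gen 12 (rule 218): 111011111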